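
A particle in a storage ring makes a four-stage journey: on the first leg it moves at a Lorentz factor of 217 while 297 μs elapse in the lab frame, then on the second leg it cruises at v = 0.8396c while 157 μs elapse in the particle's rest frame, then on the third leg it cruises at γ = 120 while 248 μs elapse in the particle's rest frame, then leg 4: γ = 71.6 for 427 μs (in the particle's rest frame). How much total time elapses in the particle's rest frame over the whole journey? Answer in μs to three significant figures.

Leg 1: γ = 217; τ_1 = 297/217.0 = 1.369 μs.
Leg 2: 157 μs is already measured in the particle's rest frame.
Leg 3: 248 μs is already measured in the particle's rest frame.
Leg 4: 427 μs is already measured in the particle's rest frame.
Total: 1.369 + 157.0 + 248.0 + 427.0 μs.

τ = 833 μs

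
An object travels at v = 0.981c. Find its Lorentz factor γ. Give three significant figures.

γ = 5.15

γ = 1/√(1 − 0.981²) = 1/√0.03764 = 5.154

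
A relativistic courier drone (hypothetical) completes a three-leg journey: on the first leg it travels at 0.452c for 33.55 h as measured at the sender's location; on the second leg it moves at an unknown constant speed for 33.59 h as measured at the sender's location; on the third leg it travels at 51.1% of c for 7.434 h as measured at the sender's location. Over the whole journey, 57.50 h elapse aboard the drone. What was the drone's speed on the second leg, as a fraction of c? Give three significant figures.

Leg 1: γ = 1/√(1 − 0.452²) = 1/√0.7957 = 1.121; τ_1 = 33.55/1.121 = 29.93 h.
Leg 2: speed unknown; τ_2 = 33.59/γ_2.
Leg 3: β = 0.511; γ = 1/√(1 − 0.511²) = 1/√0.7389 = 1.163; τ_3 = 7.434/1.163 = 6.390 h.
Total proper time: 29.93 + τ_2 + 6.390 = 57.50, so τ_2 = 57.50 − 36.32 = 21.18 h.
γ_2 = 33.59/21.18 = 1.586; β = √(1 − 1/γ²) = √0.6023.

β = 0.776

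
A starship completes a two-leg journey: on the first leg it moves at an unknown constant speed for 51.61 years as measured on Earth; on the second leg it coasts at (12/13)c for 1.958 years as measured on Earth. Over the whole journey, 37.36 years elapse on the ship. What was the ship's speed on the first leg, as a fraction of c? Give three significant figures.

β = 0.705

Leg 1: speed unknown; τ_1 = 51.61/γ_1.
Leg 2: γ = 1/√(1 − (12/13)²) = 13/5 = 2.600; τ_2 = 1.958/2.600 = 0.7531 years.
Total proper time: τ_1 + 0.7531 = 37.36, so τ_1 = 37.36 − 0.7531 = 36.61 years.
γ_1 = 51.61/36.61 = 1.410; β = √(1 − 1/γ²) = √0.4969.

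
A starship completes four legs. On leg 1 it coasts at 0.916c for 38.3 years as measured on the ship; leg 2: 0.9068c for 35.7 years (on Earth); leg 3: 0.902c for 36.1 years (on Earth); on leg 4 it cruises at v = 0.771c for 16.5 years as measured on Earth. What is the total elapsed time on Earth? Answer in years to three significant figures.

Leg 1: γ = 1/√(1 − 0.916²) = 1/√0.1609 = 2.493; Δt_1 = 2.493 × 38.3 = 95.47 years.
Leg 2: 35.7 years is already measured on Earth.
Leg 3: 36.1 years is already measured on Earth.
Leg 4: 16.5 years is already measured on Earth.
Total: 95.47 + 35.70 + 36.10 + 16.50 years.

Δt = 184 years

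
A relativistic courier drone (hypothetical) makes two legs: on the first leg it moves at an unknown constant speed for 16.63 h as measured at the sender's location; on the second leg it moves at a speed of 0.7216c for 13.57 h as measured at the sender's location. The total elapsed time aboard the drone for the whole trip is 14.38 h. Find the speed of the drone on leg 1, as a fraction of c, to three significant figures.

Leg 1: speed unknown; τ_1 = 16.63/γ_1.
Leg 2: γ = 1/√(1 − 0.7216²) = 1/√0.4793 = 1.444; τ_2 = 13.57/1.444 = 9.395 h.
Total proper time: τ_1 + 9.395 = 14.38, so τ_1 = 14.38 − 9.395 = 4.985 h.
γ_1 = 16.63/4.985 = 3.336; β = √(1 − 1/γ²) = √0.9101.

β = 0.954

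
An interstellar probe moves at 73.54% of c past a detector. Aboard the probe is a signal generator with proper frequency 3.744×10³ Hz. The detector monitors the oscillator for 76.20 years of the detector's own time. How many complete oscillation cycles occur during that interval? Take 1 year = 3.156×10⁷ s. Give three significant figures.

β = 0.7354; γ = 1/√(1 − 0.7354²) = 1/√0.4592 = 1.476
During 76.20 years of lab time, the oscillator's proper time advances by τ = Δt/γ = 76.20/1.476 = 51.64 years = 1.630×10⁹ s.
N = f × τ = 3.744×10³ × 1.630×10⁹ = 6.101×10¹².

N = 6.10×10¹²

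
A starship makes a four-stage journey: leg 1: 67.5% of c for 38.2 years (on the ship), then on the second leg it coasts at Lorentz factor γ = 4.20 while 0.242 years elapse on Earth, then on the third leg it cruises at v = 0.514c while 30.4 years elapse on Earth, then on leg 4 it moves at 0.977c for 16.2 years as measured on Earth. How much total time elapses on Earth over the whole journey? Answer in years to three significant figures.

Δt = 98.6 years

Leg 1: β = 0.675; γ = 1/√(1 − 0.675²) = 1/√0.5444 = 1.355; Δt_1 = 1.355 × 38.2 = 51.77 years.
Leg 2: 0.242 years is already measured on Earth.
Leg 3: 30.4 years is already measured on Earth.
Leg 4: 16.2 years is already measured on Earth.
Total: 51.77 + 0.2420 + 30.40 + 16.20 years.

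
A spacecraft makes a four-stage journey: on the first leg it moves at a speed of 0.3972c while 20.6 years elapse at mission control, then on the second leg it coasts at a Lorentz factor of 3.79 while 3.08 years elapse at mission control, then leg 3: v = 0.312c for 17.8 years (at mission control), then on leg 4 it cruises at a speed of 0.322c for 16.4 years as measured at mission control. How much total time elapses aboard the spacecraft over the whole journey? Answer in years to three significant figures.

Leg 1: γ = 1/√(1 − 0.3972²) = 1/√0.8422 = 1.090; τ_1 = 20.6/1.090 = 18.91 years.
Leg 2: γ = 3.79; τ_2 = 3.08/3.790 = 0.8127 years.
Leg 3: γ = 1/√(1 − 0.312²) = 1/√0.9027 = 1.053; τ_3 = 17.8/1.053 = 16.91 years.
Leg 4: γ = 1/√(1 − 0.322²) = 1/√0.8963 = 1.056; τ_4 = 16.4/1.056 = 15.53 years.
Total: 18.91 + 0.8127 + 16.91 + 15.53 years.

τ = 52.2 years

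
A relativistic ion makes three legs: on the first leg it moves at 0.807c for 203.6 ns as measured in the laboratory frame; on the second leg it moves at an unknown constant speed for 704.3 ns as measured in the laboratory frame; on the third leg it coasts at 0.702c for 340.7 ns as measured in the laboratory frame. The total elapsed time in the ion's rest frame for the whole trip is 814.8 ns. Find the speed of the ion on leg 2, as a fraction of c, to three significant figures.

β = 0.767

Leg 1: γ = 1/√(1 − 0.807²) = 1/√0.3488 = 1.693; τ_1 = 203.6/1.693 = 120.2 ns.
Leg 2: speed unknown; τ_2 = 704.3/γ_2.
Leg 3: γ = 1/√(1 − 0.702²) = 1/√0.5072 = 1.404; τ_3 = 340.7/1.404 = 242.6 ns.
Total proper time: 120.2 + τ_2 + 242.6 = 814.8, so τ_2 = 814.8 − 362.9 = 451.9 ns.
γ_2 = 704.3/451.9 = 1.558; β = √(1 − 1/γ²) = √0.5883.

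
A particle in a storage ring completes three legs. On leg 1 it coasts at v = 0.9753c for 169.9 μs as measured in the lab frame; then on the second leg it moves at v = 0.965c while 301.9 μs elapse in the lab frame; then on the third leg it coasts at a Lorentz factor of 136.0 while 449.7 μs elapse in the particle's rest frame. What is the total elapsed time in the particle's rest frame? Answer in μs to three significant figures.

τ = 566 μs

Leg 1: γ = 1/√(1 − 0.9753²) = 1/√0.04879 = 4.527; τ_1 = 169.9/4.527 = 37.53 μs.
Leg 2: γ = 1/√(1 − 0.965²) = 1/√0.06878 = 3.813; τ_2 = 301.9/3.813 = 79.17 μs.
Leg 3: 449.7 μs is already measured in the particle's rest frame.
Total: 37.53 + 79.17 + 449.7 μs.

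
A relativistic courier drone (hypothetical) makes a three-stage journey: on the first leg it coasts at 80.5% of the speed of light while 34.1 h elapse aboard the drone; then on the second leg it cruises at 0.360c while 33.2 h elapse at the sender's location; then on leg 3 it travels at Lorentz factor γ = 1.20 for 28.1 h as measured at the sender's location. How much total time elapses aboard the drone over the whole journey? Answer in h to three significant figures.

Leg 1: 34.1 h is already measured aboard the drone.
Leg 2: γ = 1/√(1 − 0.360²) = 1/√0.8704 = 1.072; τ_2 = 33.2/1.072 = 30.97 h.
Leg 3: γ = 1.20; τ_3 = 28.1/1.200 = 23.42 h.
Total: 34.10 + 30.97 + 23.42 h.

τ = 88.5 h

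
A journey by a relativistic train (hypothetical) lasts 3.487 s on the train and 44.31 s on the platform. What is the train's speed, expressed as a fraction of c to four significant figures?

The proper time is measured on the train (both events occur at the train's location); Δt is measured on the platform. γ = Δt/τ = 44.31/3.487 = 12.71.
β = √(1 − 1/γ²) = √(1 − 0.006193) = √0.9938

v = 0.9969c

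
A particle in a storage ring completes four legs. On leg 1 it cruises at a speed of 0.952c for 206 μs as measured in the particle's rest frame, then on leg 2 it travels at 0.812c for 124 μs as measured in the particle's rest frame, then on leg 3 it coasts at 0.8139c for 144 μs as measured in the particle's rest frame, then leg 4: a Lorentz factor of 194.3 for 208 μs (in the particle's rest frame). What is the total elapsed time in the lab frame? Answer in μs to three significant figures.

Δt = 4.15×10⁴ μs

Leg 1: γ = 1/√(1 − 0.952²) = 1/√0.09370 = 3.267; Δt_1 = 3.267 × 206 = 673.0 μs.
Leg 2: γ = 1/√(1 − 0.812²) = 1/√0.3407 = 1.713; Δt_2 = 1.713 × 124 = 212.5 μs.
Leg 3: γ = 1/√(1 − 0.8139²) = 1/√0.3376 = 1.721; Δt_3 = 1.721 × 144 = 247.8 μs.
Leg 4: γ = 194.3; Δt_4 = 194.3 × 208 = 4.041×10⁴ μs.
Total: 673.0 + 212.5 + 247.8 + 4.041×10⁴ μs.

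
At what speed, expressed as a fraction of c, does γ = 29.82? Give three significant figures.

β = √(1 − 1/γ²) = √(1 − 1/29.82²) = √(1 − 0.001125) = √0.9989

β = 0.999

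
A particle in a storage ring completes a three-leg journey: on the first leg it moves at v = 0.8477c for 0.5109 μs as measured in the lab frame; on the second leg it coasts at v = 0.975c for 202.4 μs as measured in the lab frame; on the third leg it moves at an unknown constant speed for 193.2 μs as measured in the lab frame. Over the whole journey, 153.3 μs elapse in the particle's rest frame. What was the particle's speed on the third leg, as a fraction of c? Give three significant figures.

Leg 1: γ = 1/√(1 − 0.8477²) = 1/√0.2814 = 1.885; τ_1 = 0.5109/1.885 = 0.2710 μs.
Leg 2: γ = 1/√(1 − 0.975²) = 1/√0.04938 = 4.500; τ_2 = 202.4/4.500 = 44.97 μs.
Leg 3: speed unknown; τ_3 = 193.2/γ_3.
Total proper time: 0.2710 + 44.97 + τ_3 = 153.3, so τ_3 = 153.3 − 45.25 = 108.1 μs.
γ_3 = 193.2/108.1 = 1.788; β = √(1 − 1/γ²) = √0.6872.

β = 0.829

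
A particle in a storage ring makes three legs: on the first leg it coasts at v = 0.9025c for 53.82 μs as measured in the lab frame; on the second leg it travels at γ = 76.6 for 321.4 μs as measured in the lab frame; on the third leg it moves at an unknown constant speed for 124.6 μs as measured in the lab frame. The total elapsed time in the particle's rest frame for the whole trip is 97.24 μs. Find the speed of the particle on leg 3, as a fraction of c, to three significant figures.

β = 0.828

Leg 1: γ = 1/√(1 − 0.9025²) = 1/√0.1855 = 2.322; τ_1 = 53.82/2.322 = 23.18 μs.
Leg 2: γ = 76.6; τ_2 = 321.4/76.60 = 4.196 μs.
Leg 3: speed unknown; τ_3 = 124.6/γ_3.
Total proper time: 23.18 + 4.196 + τ_3 = 97.24, so τ_3 = 97.24 − 27.38 = 69.86 μs.
γ_3 = 124.6/69.86 = 1.783; β = √(1 − 1/γ²) = √0.6856.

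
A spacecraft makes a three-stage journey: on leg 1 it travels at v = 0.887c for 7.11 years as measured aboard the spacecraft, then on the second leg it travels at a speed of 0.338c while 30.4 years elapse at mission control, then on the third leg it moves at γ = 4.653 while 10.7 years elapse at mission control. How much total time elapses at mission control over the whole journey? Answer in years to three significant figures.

Δt = 56.5 years

Leg 1: γ = 1/√(1 − 0.887²) = 1/√0.2132 = 2.166; Δt_1 = 2.166 × 7.11 = 15.40 years.
Leg 2: 30.4 years is already measured at mission control.
Leg 3: 10.7 years is already measured at mission control.
Total: 15.40 + 30.40 + 10.70 years.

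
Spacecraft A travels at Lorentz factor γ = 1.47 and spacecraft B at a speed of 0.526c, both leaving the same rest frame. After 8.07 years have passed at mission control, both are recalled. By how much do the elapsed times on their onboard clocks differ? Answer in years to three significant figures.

|τ_A − τ_B| = 1.37 years

A: γ = 1.47; τ_A = 8.07/1.470 = 5.490 years.
B: γ = 1/√(1 − 0.526²) = 1/√0.7233 = 1.176; τ_B = 8.07/1.176 = 6.863 years.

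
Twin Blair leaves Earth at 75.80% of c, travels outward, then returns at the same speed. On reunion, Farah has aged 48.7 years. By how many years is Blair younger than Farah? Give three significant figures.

Δt − τ = 16.9 years

β = 0.7580; γ = 1/√(1 − 0.7580²) = 1/√0.4254 = 1.533
Blair's elapsed proper time: τ = 48.7/1.533 = 31.76 years.
Age gap = Δt − τ = 48.7 − 31.76 years.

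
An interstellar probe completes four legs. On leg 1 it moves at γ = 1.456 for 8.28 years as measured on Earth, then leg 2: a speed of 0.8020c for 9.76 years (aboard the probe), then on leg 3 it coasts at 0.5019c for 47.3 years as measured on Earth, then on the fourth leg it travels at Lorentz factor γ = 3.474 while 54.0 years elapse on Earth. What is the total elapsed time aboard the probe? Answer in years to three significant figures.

τ = 71.9 years

Leg 1: γ = 1.456; τ_1 = 8.28/1.456 = 5.687 years.
Leg 2: 9.76 years is already measured aboard the probe.
Leg 3: γ = 1/√(1 − 0.5019²) = 1/√0.7481 = 1.156; τ_3 = 47.3/1.156 = 40.91 years.
Leg 4: γ = 3.474; τ_4 = 54.0/3.474 = 15.54 years.
Total: 5.687 + 9.760 + 40.91 + 15.54 years.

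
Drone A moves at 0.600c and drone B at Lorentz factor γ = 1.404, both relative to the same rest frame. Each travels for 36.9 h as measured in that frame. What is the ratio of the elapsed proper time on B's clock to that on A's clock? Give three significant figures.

A: γ = 1/√(1 − 0.600²) = 5/4 = 1.250. B: γ = 1.404.
τ_A/τ_B = γ_B/γ_A = 1.404/1.250 = 1.123, so τ_B/τ_A = 0.8903.

τ_B/τ_A = 0.890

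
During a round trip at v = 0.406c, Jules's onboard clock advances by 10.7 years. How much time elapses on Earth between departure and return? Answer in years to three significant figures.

Δt = 11.7 years

γ = 1/√(1 − 0.406²) = 1/√0.8352 = 1.094
Earth-frame duration is the dilated interval: Δt = γτ = 1.094 × 10.7 years.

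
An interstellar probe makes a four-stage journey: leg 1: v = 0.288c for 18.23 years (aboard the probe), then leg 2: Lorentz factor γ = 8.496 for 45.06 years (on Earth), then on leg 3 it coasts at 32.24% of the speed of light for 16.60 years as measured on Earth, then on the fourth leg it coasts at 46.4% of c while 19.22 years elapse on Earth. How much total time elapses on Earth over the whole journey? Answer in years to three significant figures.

Leg 1: γ = 1/√(1 − 0.288²) = 1/√0.9171 = 1.044; Δt_1 = 1.044 × 18.23 = 19.04 years.
Leg 2: 45.06 years is already measured on Earth.
Leg 3: 16.60 years is already measured on Earth.
Leg 4: 19.22 years is already measured on Earth.
Total: 19.04 + 45.06 + 16.60 + 19.22 years.

Δt = 99.9 years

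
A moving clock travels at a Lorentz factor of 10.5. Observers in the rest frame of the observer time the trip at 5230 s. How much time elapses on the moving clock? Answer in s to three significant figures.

τ = 498 s

γ = 10.5
The interval measured in the rest frame of the observer is the dilated one; the clock on the moving clock measures the proper time τ = Δt/γ = 5230/10.50 s.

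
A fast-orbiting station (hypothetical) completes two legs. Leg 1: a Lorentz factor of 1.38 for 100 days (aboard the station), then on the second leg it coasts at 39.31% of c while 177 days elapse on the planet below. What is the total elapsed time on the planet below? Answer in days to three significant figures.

Leg 1: γ = 1.38; Δt_1 = 1.380 × 100 = 138.0 days.
Leg 2: 177 days is already measured on the planet below.
Total: 138.0 + 177.0 days.

Δt = 315 days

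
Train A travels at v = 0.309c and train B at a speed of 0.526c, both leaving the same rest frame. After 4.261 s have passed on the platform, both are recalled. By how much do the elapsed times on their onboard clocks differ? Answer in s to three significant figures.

|τ_A − τ_B| = 0.429 s

A: γ = 1/√(1 − 0.309²) = 1/√0.9045 = 1.051; τ_A = 4.261/1.051 = 4.052 s.
B: γ = 1/√(1 − 0.526²) = 1/√0.7233 = 1.176; τ_B = 4.261/1.176 = 3.624 s.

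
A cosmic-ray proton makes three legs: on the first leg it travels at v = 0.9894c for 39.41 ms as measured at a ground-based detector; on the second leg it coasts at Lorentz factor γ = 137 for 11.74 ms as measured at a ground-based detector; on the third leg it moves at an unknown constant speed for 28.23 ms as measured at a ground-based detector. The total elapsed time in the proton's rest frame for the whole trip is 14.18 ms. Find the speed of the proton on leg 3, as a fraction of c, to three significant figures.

β = 0.955

Leg 1: γ = 1/√(1 − 0.9894²) = 1/√0.02109 = 6.886; τ_1 = 39.41/6.886 = 5.723 ms.
Leg 2: γ = 137; τ_2 = 11.74/137.0 = 0.08569 ms.
Leg 3: speed unknown; τ_3 = 28.23/γ_3.
Total proper time: 5.723 + 0.08569 + τ_3 = 14.18, so τ_3 = 14.18 − 5.809 = 8.371 ms.
γ_3 = 28.23/8.371 = 3.372; β = √(1 − 1/γ²) = √0.9121.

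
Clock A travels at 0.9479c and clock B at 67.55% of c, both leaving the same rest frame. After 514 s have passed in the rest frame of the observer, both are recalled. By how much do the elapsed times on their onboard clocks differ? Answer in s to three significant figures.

A: γ = 1/√(1 − 0.9479²) = 1/√0.1015 = 3.139; τ_A = 514/3.139 = 163.7 s.
B: β = 0.6755; γ = 1/√(1 − 0.6755²) = 1/√0.5437 = 1.356; τ_B = 514/1.356 = 379.0 s.

|τ_A − τ_B| = 215 s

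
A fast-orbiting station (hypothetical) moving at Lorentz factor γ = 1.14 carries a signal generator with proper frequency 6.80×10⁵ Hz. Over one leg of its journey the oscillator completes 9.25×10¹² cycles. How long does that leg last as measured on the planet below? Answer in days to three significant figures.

Δt = 179 days

γ = 1.14
Proper time for N cycles: τ = N/f = 9.25×10¹²/(6.80×10⁵) = 1.360×10⁷ s = 157.4 days.
Lab-frame duration Δt = γτ = 1.140 × 157.4 = 179.5 days.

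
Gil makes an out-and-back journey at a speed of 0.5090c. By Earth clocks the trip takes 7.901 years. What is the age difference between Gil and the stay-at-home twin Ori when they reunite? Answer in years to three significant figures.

Δt − τ = 1.10 years

γ = 1/√(1 − 0.5090²) = 1/√0.7409 = 1.162
Gil's elapsed proper time: τ = 7.901/1.162 = 6.801 years.
Age gap = Δt − τ = 7.901 − 6.801 years.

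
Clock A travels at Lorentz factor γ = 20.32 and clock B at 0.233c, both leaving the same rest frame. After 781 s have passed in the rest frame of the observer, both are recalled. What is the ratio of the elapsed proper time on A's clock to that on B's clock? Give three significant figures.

A: γ = 20.32. B: γ = 1/√(1 − 0.233²) = 1/√0.9457 = 1.028.
τ_A/τ_B = γ_B/γ_A = 1.028/20.32 = 0.05061, so τ_A/τ_B = 0.05061.

τ_A/τ_B = 0.0506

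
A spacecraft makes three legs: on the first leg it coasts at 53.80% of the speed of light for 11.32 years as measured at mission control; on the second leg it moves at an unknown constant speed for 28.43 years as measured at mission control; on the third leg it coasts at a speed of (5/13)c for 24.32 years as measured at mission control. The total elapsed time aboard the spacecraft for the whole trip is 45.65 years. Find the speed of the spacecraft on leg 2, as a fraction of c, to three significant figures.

Leg 1: β = 0.5380; γ = 1/√(1 − 0.5380²) = 1/√0.7106 = 1.186; τ_1 = 11.32/1.186 = 9.542 years.
Leg 2: speed unknown; τ_2 = 28.43/γ_2.
Leg 3: γ = 1/√(1 − (5/13)²) = 13/12 ≈ 1.083; τ_3 = 24.32/1.083 = 22.45 years.
Total proper time: 9.542 + τ_2 + 22.45 = 45.65, so τ_2 = 45.65 − 31.99 = 13.66 years.
γ_2 = 28.43/13.66 = 2.081; β = √(1 − 1/γ²) = √0.7692.

β = 0.877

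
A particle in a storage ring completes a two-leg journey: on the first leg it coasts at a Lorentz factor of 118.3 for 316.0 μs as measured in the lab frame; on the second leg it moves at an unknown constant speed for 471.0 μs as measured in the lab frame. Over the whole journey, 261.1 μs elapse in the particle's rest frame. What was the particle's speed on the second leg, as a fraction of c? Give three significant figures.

β = 0.836

Leg 1: γ = 118.3; τ_1 = 316.0/118.3 = 2.671 μs.
Leg 2: speed unknown; τ_2 = 471.0/γ_2.
Total proper time: 2.671 + τ_2 = 261.1, so τ_2 = 261.1 − 2.671 = 258.4 μs.
γ_2 = 471.0/258.4 = 1.823; β = √(1 − 1/γ²) = √0.6989.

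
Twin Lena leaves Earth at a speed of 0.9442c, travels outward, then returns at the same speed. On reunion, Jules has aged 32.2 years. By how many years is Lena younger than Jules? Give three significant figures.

Δt − τ = 21.6 years

γ = 1/√(1 − 0.9442²) = 1/√0.1085 = 3.036
Lena's elapsed proper time: τ = 32.2/3.036 = 10.61 years.
Age gap = Δt − τ = 32.2 − 10.61 years.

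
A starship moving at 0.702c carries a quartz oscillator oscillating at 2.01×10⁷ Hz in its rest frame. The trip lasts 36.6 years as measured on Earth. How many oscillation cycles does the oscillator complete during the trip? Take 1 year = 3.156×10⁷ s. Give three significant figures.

N = 1.65×10¹⁶

γ = 1/√(1 − 0.702²) = 1/√0.5072 = 1.404
The oscillator's own cycle count is N = f × τ where τ is the proper time on the ship. τ = Δt/γ = 36.6/1.404 = 26.07 years = 8.226×10⁸ s.
N = 2.01×10⁷ × 8.226×10⁸ = 1.653×10¹⁶.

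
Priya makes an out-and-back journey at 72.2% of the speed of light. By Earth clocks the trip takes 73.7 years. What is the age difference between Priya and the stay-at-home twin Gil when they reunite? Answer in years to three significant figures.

Δt − τ = 22.7 years

β = 0.722; γ = 1/√(1 − 0.722²) = 1/√0.4787 = 1.445
Priya's elapsed proper time: τ = 73.7/1.445 = 50.99 years.
Age gap = Δt − τ = 73.7 − 50.99 years.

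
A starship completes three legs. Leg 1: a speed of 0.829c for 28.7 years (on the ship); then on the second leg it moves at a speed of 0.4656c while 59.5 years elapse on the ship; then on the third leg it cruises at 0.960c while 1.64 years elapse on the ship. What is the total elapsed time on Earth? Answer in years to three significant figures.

Δt = 124 years

Leg 1: γ = 1/√(1 − 0.829²) = 1/√0.3128 = 1.788; Δt_1 = 1.788 × 28.7 = 51.32 years.
Leg 2: γ = 1/√(1 − 0.4656²) = 1/√0.7832 = 1.130; Δt_2 = 1.130 × 59.5 = 67.23 years.
Leg 3: γ = 1/√(1 − 0.960²) = 25/7 ≈ 3.571; Δt_3 = 3.571 × 1.64 = 5.857 years.
Total: 51.32 + 67.23 + 5.857 years.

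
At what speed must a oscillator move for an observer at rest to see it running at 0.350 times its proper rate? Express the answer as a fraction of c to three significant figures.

β = 0.937

Rate ratio = 1/γ, so γ = 1/0.350 = 2.857.
β = √(1 − 1/γ²) = √(1 − 0.350²) = √0.8775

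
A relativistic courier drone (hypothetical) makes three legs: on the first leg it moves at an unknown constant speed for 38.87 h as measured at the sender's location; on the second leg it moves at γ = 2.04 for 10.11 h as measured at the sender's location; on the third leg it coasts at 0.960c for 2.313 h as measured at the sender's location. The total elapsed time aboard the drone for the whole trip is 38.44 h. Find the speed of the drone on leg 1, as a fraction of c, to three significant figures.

Leg 1: speed unknown; τ_1 = 38.87/γ_1.
Leg 2: γ = 2.04; τ_2 = 10.11/2.040 = 4.956 h.
Leg 3: γ = 1/√(1 − 0.960²) = 25/7 ≈ 3.571; τ_3 = 2.313/3.571 = 0.6476 h.
Total proper time: τ_1 + 4.956 + 0.6476 = 38.44, so τ_1 = 38.44 − 5.604 = 32.84 h.
γ_1 = 38.87/32.84 = 1.184; β = √(1 − 1/γ²) = √0.2864.

β = 0.535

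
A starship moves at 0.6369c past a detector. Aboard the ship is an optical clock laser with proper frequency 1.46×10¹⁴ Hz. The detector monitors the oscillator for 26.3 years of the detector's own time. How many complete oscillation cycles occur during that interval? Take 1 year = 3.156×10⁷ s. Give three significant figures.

γ = 1/√(1 − 0.6369²) = 1/√0.5944 = 1.297
During 26.3 years of lab time, the oscillator's proper time advances by τ = Δt/γ = 26.3/1.297 = 20.28 years = 6.399×10⁸ s.
N = f × τ = 1.46×10¹⁴ × 6.399×10⁸ = 9.343×10²².

N = 9.34×10²²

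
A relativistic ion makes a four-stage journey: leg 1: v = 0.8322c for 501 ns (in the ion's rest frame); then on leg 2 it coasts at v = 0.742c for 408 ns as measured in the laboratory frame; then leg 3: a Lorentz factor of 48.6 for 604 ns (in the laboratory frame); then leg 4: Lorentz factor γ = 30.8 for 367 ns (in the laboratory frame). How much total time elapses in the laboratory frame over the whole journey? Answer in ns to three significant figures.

Δt = 2280 ns

Leg 1: γ = 1/√(1 − 0.8322²) = 1/√0.3074 = 1.804; Δt_1 = 1.804 × 501 = 903.6 ns.
Leg 2: 408 ns is already measured in the laboratory frame.
Leg 3: 604 ns is already measured in the laboratory frame.
Leg 4: 367 ns is already measured in the laboratory frame.
Total: 903.6 + 408.0 + 604.0 + 367.0 ns.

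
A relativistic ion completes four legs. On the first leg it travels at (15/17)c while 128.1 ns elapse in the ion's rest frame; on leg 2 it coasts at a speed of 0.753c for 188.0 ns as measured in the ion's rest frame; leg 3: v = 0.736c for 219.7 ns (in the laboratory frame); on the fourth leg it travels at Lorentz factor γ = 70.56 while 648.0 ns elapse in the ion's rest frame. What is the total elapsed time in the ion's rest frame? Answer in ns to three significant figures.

τ = 1110 ns

Leg 1: 128.1 ns is already measured in the ion's rest frame.
Leg 2: 188.0 ns is already measured in the ion's rest frame.
Leg 3: γ = 1/√(1 − 0.736²) = 1/√0.4583 = 1.477; τ_3 = 219.7/1.477 = 148.7 ns.
Leg 4: 648.0 ns is already measured in the ion's rest frame.
Total: 128.1 + 188.0 + 148.7 + 648.0 ns.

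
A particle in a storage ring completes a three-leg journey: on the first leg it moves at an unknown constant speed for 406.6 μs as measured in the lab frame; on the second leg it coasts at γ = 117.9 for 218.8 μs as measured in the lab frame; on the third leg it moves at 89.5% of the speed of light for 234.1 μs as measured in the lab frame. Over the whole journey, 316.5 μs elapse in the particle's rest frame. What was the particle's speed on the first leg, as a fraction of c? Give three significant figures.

β = 0.856

Leg 1: speed unknown; τ_1 = 406.6/γ_1.
Leg 2: γ = 117.9; τ_2 = 218.8/117.9 = 1.856 μs.
Leg 3: β = 0.895; γ = 1/√(1 − 0.895²) = 1/√0.1990 = 2.242; τ_3 = 234.1/2.242 = 104.4 μs.
Total proper time: τ_1 + 1.856 + 104.4 = 316.5, so τ_1 = 316.5 − 106.3 = 210.2 μs.
γ_1 = 406.6/210.2 = 1.934; β = √(1 − 1/γ²) = √0.7327.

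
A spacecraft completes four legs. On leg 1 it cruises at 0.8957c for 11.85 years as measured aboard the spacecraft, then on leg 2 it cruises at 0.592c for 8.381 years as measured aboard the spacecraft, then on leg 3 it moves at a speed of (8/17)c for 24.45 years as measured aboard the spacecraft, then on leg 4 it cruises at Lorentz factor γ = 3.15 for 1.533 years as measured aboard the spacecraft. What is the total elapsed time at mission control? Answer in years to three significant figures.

Leg 1: γ = 1/√(1 − 0.8957²) = 1/√0.1977 = 2.249; Δt_1 = 2.249 × 11.85 = 26.65 years.
Leg 2: γ = 1/√(1 − 0.592²) = 1/√0.6495 = 1.241; Δt_2 = 1.241 × 8.381 = 10.40 years.
Leg 3: γ = 1/√(1 − (8/17)²) = 17/15 ≈ 1.133; Δt_3 = 1.133 × 24.45 = 27.71 years.
Leg 4: γ = 3.15; Δt_4 = 3.150 × 1.533 = 4.829 years.
Total: 26.65 + 10.40 + 27.71 + 4.829 years.

Δt = 69.6 years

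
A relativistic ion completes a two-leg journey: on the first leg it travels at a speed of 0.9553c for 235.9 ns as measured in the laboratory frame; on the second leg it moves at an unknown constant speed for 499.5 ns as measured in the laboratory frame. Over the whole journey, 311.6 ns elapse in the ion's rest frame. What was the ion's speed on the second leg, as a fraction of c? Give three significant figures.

β = 0.875

Leg 1: γ = 1/√(1 − 0.9553²) = 1/√0.08740 = 3.383; τ_1 = 235.9/3.383 = 69.74 ns.
Leg 2: speed unknown; τ_2 = 499.5/γ_2.
Total proper time: 69.74 + τ_2 = 311.6, so τ_2 = 311.6 − 69.74 = 241.9 ns.
γ_2 = 499.5/241.9 = 2.065; β = √(1 − 1/γ²) = √0.7655.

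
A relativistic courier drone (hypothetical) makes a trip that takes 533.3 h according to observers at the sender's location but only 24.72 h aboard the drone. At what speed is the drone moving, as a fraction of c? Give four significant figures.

β = 0.9989

The proper time is measured aboard the drone (both events occur at the drone's location); Δt is measured at the sender's location. γ = Δt/τ = 533.3/24.72 = 21.57.
β = √(1 − 1/γ²) = √(1 − 0.002149) = √0.9979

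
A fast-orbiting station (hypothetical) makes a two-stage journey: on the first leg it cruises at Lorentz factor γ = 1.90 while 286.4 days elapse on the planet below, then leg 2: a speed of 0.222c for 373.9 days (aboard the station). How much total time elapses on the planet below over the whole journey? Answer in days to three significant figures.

Leg 1: 286.4 days is already measured on the planet below.
Leg 2: γ = 1/√(1 − 0.222²) = 1/√0.9507 = 1.026; Δt_2 = 1.026 × 373.9 = 383.5 days.
Total: 286.4 + 383.5 days.

Δt = 670 days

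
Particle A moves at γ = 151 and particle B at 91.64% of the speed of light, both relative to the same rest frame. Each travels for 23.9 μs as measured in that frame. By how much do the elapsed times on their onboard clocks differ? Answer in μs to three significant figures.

A: γ = 151; τ_A = 23.9/151.0 = 0.1583 μs.
B: β = 0.9164; γ = 1/√(1 − 0.9164²) = 1/√0.1602 = 2.498; τ_B = 23.9/2.498 = 9.566 μs.

|τ_A − τ_B| = 9.41 μs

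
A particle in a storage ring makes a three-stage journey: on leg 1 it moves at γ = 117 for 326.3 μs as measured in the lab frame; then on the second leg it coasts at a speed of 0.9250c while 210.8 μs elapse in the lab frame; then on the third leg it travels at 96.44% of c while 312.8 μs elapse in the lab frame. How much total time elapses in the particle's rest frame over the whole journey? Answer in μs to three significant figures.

Leg 1: γ = 117; τ_1 = 326.3/117.0 = 2.789 μs.
Leg 2: γ = 1/√(1 − 0.9250²) = 1/√0.1444 = 2.632; τ_2 = 210.8/2.632 = 80.10 μs.
Leg 3: β = 0.9644; γ = 1/√(1 − 0.9644²) = 1/√0.06993 = 3.781; τ_3 = 312.8/3.781 = 82.72 μs.
Total: 2.789 + 80.10 + 82.72 μs.

τ = 166 μs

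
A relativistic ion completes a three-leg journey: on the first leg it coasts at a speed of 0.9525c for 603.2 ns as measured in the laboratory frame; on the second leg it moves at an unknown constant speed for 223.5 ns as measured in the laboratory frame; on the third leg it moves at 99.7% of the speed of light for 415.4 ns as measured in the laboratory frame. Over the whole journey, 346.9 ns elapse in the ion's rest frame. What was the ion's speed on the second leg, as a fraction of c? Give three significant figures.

Leg 1: γ = 1/√(1 − 0.9525²) = 1/√0.09274 = 3.284; τ_1 = 603.2/3.284 = 183.7 ns.
Leg 2: speed unknown; τ_2 = 223.5/γ_2.
Leg 3: β = 0.997; γ = 1/√(1 − 0.997²) = 1/√0.005991 = 12.92; τ_3 = 415.4/12.92 = 32.15 ns.
Total proper time: 183.7 + τ_2 + 32.15 = 346.9, so τ_2 = 346.9 − 215.9 = 131.0 ns.
γ_2 = 223.5/131.0 = 1.705; β = √(1 − 1/γ²) = √0.6562.

β = 0.810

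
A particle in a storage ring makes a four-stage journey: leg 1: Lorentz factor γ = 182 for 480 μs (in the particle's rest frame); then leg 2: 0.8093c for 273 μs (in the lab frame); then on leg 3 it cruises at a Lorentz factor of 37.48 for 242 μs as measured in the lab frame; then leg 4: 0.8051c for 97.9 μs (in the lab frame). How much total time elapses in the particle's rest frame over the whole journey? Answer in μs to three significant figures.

τ = 705 μs

Leg 1: 480 μs is already measured in the particle's rest frame.
Leg 2: γ = 1/√(1 − 0.8093²) = 1/√0.3450 = 1.702; τ_2 = 273/1.702 = 160.4 μs.
Leg 3: γ = 37.48; τ_3 = 242/37.48 = 6.457 μs.
Leg 4: γ = 1/√(1 − 0.8051²) = 1/√0.3518 = 1.686; τ_4 = 97.9/1.686 = 58.07 μs.
Total: 480.0 + 160.4 + 6.457 + 58.07 μs.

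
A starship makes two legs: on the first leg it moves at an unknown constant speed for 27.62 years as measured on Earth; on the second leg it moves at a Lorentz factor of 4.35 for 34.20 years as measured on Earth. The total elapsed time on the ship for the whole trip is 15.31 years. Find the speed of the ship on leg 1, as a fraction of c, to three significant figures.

Leg 1: speed unknown; τ_1 = 27.62/γ_1.
Leg 2: γ = 4.35; τ_2 = 34.20/4.350 = 7.862 years.
Total proper time: τ_1 + 7.862 = 15.31, so τ_1 = 15.31 − 7.862 = 7.448 years.
γ_1 = 27.62/7.448 = 3.708; β = √(1 − 1/γ²) = √0.9273.

β = 0.963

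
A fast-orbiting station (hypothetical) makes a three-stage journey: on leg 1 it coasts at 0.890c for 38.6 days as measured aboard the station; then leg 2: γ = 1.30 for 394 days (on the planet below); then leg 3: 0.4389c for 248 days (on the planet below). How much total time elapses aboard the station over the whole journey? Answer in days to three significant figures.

Leg 1: 38.6 days is already measured aboard the station.
Leg 2: γ = 1.30; τ_2 = 394/1.300 = 303.1 days.
Leg 3: γ = 1/√(1 − 0.4389²) = 1/√0.8074 = 1.113; τ_3 = 248/1.113 = 222.8 days.
Total: 38.60 + 303.1 + 222.8 days.

τ = 565 days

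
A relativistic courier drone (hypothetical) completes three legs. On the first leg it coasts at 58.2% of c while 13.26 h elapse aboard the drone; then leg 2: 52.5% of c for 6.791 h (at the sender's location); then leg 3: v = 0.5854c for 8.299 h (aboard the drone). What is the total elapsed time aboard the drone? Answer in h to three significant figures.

Leg 1: 13.26 h is already measured aboard the drone.
Leg 2: β = 0.525; γ = 1/√(1 − 0.525²) = 1/√0.7244 = 1.175; τ_2 = 6.791/1.175 = 5.780 h.
Leg 3: 8.299 h is already measured aboard the drone.
Total: 13.26 + 5.780 + 8.299 h.

τ = 27.3 h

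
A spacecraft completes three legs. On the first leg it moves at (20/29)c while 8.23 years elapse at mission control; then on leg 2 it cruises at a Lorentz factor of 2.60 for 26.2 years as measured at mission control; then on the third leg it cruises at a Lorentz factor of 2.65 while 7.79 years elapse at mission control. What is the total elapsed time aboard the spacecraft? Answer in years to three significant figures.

τ = 19.0 years

Leg 1: γ = 1/√(1 − (20/29)²) = 29/21 ≈ 1.381; τ_1 = 8.23/1.381 = 5.960 years.
Leg 2: γ = 2.60; τ_2 = 26.2/2.600 = 10.08 years.
Leg 3: γ = 2.65; τ_3 = 7.79/2.650 = 2.940 years.
Total: 5.960 + 10.08 + 2.940 years.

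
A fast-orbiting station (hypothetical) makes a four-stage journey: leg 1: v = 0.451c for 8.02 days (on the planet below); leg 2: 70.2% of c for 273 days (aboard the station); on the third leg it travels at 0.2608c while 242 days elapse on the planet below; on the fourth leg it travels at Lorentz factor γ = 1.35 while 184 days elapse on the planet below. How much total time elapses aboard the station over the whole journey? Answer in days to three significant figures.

τ = 650 days

Leg 1: γ = 1/√(1 − 0.451²) = 1/√0.7966 = 1.120; τ_1 = 8.02/1.120 = 7.158 days.
Leg 2: 273 days is already measured aboard the station.
Leg 3: γ = 1/√(1 − 0.2608²) = 1/√0.9320 = 1.036; τ_3 = 242/1.036 = 233.6 days.
Leg 4: γ = 1.35; τ_4 = 184/1.350 = 136.3 days.
Total: 7.158 + 273.0 + 233.6 + 136.3 days.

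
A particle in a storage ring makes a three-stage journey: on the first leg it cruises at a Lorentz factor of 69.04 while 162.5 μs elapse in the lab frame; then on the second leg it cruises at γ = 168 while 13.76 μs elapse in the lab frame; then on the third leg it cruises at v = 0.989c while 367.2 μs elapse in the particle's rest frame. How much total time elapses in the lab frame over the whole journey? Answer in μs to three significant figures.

Δt = 2660 μs

Leg 1: 162.5 μs is already measured in the lab frame.
Leg 2: 13.76 μs is already measured in the lab frame.
Leg 3: γ = 1/√(1 − 0.989²) = 1/√0.02188 = 6.761; Δt_3 = 6.761 × 367.2 = 2482 μs.
Total: 162.5 + 13.76 + 2482 μs.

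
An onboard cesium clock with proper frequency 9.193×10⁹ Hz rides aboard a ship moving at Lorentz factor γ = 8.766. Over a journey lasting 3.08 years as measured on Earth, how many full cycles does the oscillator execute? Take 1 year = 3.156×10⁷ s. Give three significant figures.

N = 1.02×10¹⁷

γ = 8.766
The oscillator's own cycle count is N = f × τ where τ is the proper time on the ship. τ = Δt/γ = 3.08/8.766 = 0.3514 years = 1.109×10⁷ s.
N = 9.193×10⁹ × 1.109×10⁷ = 1.019×10¹⁷.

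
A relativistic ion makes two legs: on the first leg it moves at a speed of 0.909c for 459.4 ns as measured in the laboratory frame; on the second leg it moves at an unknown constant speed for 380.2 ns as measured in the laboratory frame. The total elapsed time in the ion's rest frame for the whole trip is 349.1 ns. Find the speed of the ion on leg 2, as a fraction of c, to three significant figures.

β = 0.910

Leg 1: γ = 1/√(1 − 0.909²) = 1/√0.1737 = 2.399; τ_1 = 459.4/2.399 = 191.5 ns.
Leg 2: speed unknown; τ_2 = 380.2/γ_2.
Total proper time: 191.5 + τ_2 = 349.1, so τ_2 = 349.1 − 191.5 = 157.6 ns.
γ_2 = 380.2/157.6 = 2.412; β = √(1 − 1/γ²) = √0.8281.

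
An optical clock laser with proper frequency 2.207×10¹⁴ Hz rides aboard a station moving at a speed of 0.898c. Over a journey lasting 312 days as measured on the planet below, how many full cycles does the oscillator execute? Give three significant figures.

N = 2.62×10²¹

γ = 1/√(1 − 0.898²) = 1/√0.1936 = 2.273
The oscillator's own cycle count is N = f × τ where τ is the proper time aboard the station. τ = Δt/γ = 312/2.273 = 137.3 days = 1.186×10⁷ s.
N = 2.207×10¹⁴ × 1.186×10⁷ = 2.618×10²¹.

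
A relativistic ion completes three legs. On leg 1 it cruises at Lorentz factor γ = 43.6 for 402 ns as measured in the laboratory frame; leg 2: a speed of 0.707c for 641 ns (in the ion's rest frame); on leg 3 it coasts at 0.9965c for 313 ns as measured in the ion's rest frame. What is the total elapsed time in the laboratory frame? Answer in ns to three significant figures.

Δt = 5050 ns

Leg 1: 402 ns is already measured in the laboratory frame.
Leg 2: γ = 1/√(1 − 0.707²) = 1/√0.5002 = 1.414; Δt_2 = 1.414 × 641 = 906.4 ns.
Leg 3: γ = 1/√(1 − 0.9965²) = 1/√0.006988 = 11.96; Δt_3 = 11.96 × 313 = 3744 ns.
Total: 402.0 + 906.4 + 3744 ns.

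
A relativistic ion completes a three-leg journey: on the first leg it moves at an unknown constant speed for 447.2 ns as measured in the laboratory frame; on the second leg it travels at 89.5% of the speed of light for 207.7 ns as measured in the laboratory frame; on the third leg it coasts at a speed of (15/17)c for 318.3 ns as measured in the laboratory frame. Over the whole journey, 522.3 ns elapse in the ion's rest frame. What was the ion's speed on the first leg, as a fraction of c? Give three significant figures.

β = 0.780

Leg 1: speed unknown; τ_1 = 447.2/γ_1.
Leg 2: β = 0.895; γ = 1/√(1 − 0.895²) = 1/√0.1990 = 2.242; τ_2 = 207.7/2.242 = 92.65 ns.
Leg 3: γ = 1/√(1 − (15/17)²) = 17/8 = 2.125; τ_3 = 318.3/2.125 = 149.8 ns.
Total proper time: τ_1 + 92.65 + 149.8 = 522.3, so τ_1 = 522.3 − 242.4 = 279.9 ns.
γ_1 = 447.2/279.9 = 1.598; β = √(1 − 1/γ²) = √0.6084.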